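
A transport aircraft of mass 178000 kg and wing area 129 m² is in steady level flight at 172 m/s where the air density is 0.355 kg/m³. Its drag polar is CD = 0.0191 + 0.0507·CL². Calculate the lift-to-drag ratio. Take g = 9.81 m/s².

Level flight ⇒ L = W = m·g = 178000 × 9.81 = 1.7462×10^6 N.
q = ½ρv² = ½ × 0.355 × 172² = 5251 Pa.
Required CL = L/(qS) = 1.7462×10^6/(5251·129) = 2.578.
CD = 0.0191 + 0.0507 × 2.578² = 0.356.
L/D = CL/CD = 2.578 / 0.356 = 7.24

L/D = 7.24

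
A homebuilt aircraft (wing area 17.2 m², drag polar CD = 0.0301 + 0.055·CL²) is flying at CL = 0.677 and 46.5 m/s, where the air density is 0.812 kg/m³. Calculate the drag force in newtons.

CD = 0.0301 + 0.055 × 0.677² = 0.05531
D = ½ρv²S·CD = ½ × 0.812 × 46.5² × 17.2 × 0.05531 = 835 N

D = 835 N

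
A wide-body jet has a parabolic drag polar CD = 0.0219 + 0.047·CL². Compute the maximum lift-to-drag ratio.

For CD = CD0 + K·CL², (L/D)max occurs at CL* = √(CD0/K) and equals 1/(2√(K·CD0)).
(L/D)max = 1/(2√(0.047 × 0.0219)) = 1/(2 × 0.03208) = 15.6

(L/D)max = 15.6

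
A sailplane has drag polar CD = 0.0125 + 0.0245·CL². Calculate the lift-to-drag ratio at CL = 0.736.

L/D = 28.6

CD = 0.0125 + 0.0245 × 0.736² = 0.02577
L/D = CL/CD = 0.736 / 0.02577 = 28.6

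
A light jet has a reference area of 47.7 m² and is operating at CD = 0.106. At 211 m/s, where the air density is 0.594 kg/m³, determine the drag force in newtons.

D = ½ρv²S·CD = ½ × 0.594 × 211² × 47.7 × 0.106 = 66900 N ≈ 66.9 kN

D = 66900 N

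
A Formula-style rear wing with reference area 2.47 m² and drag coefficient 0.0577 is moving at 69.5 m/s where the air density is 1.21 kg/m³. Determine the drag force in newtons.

D = 416 N

D = ½ρv²S·CD = ½ × 1.21 × 69.5² × 2.47 × 0.0577 = 416 N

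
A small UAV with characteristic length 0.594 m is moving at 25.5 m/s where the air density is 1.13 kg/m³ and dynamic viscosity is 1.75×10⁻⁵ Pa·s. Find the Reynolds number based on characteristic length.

Re = 9.78×10^5

Re = ρ·v·c/μ = 1.13 × 25.5 × 0.594 / (1.75×10⁻⁵) = 9.78×10^5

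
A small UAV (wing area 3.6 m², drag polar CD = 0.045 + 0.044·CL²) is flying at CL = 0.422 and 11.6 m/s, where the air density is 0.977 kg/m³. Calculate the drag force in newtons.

D = 12.5 N

CD = 0.045 + 0.044 × 0.422² = 0.05284
D = ½ρv²S·CD = ½ × 0.977 × 11.6² × 3.6 × 0.05284 = 12.5 N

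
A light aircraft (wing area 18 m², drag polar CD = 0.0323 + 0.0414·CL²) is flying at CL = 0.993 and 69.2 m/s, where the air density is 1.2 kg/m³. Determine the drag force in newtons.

D = 3780 N

CD = 0.0323 + 0.0414 × 0.993² = 0.07312
D = ½ρv²S·CD = ½ × 1.2 × 69.2² × 18 × 0.07312 = 3780 N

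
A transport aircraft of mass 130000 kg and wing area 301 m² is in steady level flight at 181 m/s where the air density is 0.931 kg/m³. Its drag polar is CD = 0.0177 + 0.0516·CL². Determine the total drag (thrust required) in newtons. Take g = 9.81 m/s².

D = 99500 N

In steady level flight, lift balances weight: W = mg = 130000 × 9.81 = 1.2753×10^6 N.
Dynamic pressure q = 0.5 × 0.931 × 181² = 15250 Pa.
CL = W/(q·S) = 1.2753×10^6 / (15250 × 301) = 0.2778.
CD = 0.0177 + 0.0516 × 0.2778² = 0.02168.
D = q·S·CD = 15250 × 301 × 0.02168 = 99530 N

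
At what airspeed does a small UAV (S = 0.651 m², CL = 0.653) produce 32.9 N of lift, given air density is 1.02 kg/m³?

L = ½ρv²S·CL ⇒ v = √(2L/(ρ·S·CL))
v = √(2 × 32.9 / (1.02 × 0.651 × 0.653)) = √151.8 = 12.3 m/s

v = 12.3 m/s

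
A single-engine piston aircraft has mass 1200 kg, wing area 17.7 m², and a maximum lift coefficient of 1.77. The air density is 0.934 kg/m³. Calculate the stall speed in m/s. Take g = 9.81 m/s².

V_stall = 28.4 m/s

At stall, lift equals weight: L = W = m·g = 1200 × 9.81 = 11770 N.
V_stall = √(2W/(ρ·S·CL,max)) = √(2 × 11770 / (0.934 × 17.7 × 1.77))
V_stall = √804.6 = 28.4 m/s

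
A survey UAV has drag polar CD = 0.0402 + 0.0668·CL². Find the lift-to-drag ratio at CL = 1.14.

L/D = 8.98

CD = 0.0402 + 0.0668 × 1.14² = 0.127
L/D = CL/CD = 1.14 / 0.127 = 8.98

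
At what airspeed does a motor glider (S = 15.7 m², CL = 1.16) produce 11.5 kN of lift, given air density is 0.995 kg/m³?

L = ½ρv²S·CL ⇒ v = √(2L/(ρ·S·CL))
v = √(2 × 11500 / (0.995 × 15.7 × 1.16)) = √1269 = 35.6 m/s

v = 35.6 m/s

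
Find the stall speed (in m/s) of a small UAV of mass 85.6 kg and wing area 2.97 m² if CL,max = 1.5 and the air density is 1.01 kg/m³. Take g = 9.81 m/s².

V_stall = 19.3 m/s

Weight W = mg = 85.6 × 9.81 = 839.7 N.
From L = ½ρV²S·CL,max = W: V_stall = √(2W/(ρSCL,max)) = √(2·839.7/(1.01·2.97·1.5))
V_stall = √373.3 = 19.3 m/s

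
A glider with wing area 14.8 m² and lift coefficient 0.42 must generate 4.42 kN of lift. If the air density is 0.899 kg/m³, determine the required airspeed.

L = ½ρv²S·CL ⇒ v = √(2L/(ρ·S·CL))
v = √(2 × 4420 / (0.899 × 14.8 × 0.42)) = √1582 = 39.8 m/s

v = 39.8 m/s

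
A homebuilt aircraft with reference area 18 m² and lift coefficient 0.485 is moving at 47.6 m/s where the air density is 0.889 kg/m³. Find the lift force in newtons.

L = ½ρv²S·CL = ½ × 0.889 × 47.6² × 18 × 0.485 = 8790 N ≈ 8.79 kN

L = 8790 N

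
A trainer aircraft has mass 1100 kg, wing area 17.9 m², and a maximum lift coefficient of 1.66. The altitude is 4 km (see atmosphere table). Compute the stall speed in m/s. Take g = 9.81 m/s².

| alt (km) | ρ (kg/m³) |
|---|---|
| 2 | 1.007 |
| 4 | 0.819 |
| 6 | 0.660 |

At 4 km, from the table: ρ = 0.819 kg/m³.
Stall occurs when L = W at CL,max. W = mg = 1100 × 9.81 = 10790 N.
V_stall = √(2W/(ρ·S·CL,max)) = √(2 × 10790 / (0.819 × 17.9 × 1.66))
V_stall = √886.8 = 29.8 m/s

V_stall = 29.8 m/s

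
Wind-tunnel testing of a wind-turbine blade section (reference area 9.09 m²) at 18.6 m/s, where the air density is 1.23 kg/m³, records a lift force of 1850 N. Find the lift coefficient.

CL = 0.957

From L = ½ρv²S·CL, rearranging gives CL = 2L/(ρv²S).
CL = 2 × 1850 / (1.23 × 18.6² × 9.09) = 0.957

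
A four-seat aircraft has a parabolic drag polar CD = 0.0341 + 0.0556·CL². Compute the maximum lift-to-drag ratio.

For CD = CD0 + K·CL², (L/D)max occurs at CL* = √(CD0/K) and equals 1/(2√(K·CD0)).
(L/D)max = 1/(2√(0.0556 × 0.0341)) = 1/(2 × 0.04354) = 11.5

(L/D)max = 11.5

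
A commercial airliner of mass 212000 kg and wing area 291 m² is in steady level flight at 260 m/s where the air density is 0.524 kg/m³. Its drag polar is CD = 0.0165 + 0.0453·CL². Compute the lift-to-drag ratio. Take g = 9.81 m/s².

Level flight ⇒ L = W = m·g = 212000 × 9.81 = 2.0797×10^6 N.
q = ½ρv² = ½ × 0.524 × 260² = 17710 Pa.
CL = W/(q·S) = 2.0797×10^6 / (17710 × 291) = 0.4035.
CD = 0.0165 + 0.0453 × 0.4035² = 0.02388.
L/D = CL/CD = 0.4035 / 0.02388 = 16.9

L/D = 16.9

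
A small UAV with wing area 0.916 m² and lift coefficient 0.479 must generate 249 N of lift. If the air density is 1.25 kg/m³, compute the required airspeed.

L = ½ρv²S·CL ⇒ v = √(2L/(ρ·S·CL))
v = √(2 × 249 / (1.25 × 0.916 × 0.479)) = √908 = 30.1 m/s

v = 30.1 m/s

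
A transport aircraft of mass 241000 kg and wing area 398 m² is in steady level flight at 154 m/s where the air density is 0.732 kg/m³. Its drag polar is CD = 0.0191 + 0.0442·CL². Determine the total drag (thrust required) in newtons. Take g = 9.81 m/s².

D = 1.37×10^5 N

Level flight ⇒ L = W = m·g = 241000 × 9.81 = 2.3642×10^6 N.
Dynamic pressure q = 0.5 × 0.732 × 154² = 8680 Pa.
CL = 2W/(ρv²S) = 2×2.3642×10^6/(0.732×154²×398) = 0.6844.
CD = 0.0191 + 0.0442 × 0.6844² = 0.0398.
D = q·S·CD = 8680 × 398 × 0.0398 = 1.375×10^5 N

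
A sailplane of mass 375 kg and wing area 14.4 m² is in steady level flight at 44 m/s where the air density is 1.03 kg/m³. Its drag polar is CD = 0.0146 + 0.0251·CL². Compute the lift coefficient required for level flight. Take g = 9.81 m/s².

CL = 0.256

Weight W = mg = 375 × 9.81 = 3678.8 N; in level flight L = W.
Dynamic pressure q = 0.5 × 1.03 × 44² = 997 Pa.
CL = W/(q·S) = 3678.8 / (997 × 14.4) = 0.2562.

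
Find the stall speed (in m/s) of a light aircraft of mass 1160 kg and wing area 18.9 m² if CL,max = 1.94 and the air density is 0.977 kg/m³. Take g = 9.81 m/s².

V_stall = 25.2 m/s

Stall occurs when L = W at CL,max. W = mg = 1160 × 9.81 = 11380 N.
From L = ½ρV²S·CL,max = W: V_stall = √(2W/(ρSCL,max)) = √(2·11380/(0.977·18.9·1.94))
V_stall = √635.3 = 25.2 m/s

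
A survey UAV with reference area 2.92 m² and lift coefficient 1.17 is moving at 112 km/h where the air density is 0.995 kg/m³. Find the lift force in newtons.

Convert speed: v = 112 km/h ÷ 3.6 = 31.11 m/s.
L = ½ρv²S·CL = ½ × 0.995 × 31.11² × 2.92 × 1.17 = 1650 N

L = 1650 N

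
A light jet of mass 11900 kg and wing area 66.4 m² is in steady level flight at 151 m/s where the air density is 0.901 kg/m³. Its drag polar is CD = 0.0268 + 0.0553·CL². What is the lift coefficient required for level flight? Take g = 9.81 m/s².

CL = 0.171

Level flight ⇒ L = W = m·g = 11900 × 9.81 = 1.1674×10^5 N.
q = ½ρv² = ½ × 0.901 × 151² = 10270 Pa.
CL = W/(q·S) = 1.1674×10^5 / (10270 × 66.4) = 0.1712.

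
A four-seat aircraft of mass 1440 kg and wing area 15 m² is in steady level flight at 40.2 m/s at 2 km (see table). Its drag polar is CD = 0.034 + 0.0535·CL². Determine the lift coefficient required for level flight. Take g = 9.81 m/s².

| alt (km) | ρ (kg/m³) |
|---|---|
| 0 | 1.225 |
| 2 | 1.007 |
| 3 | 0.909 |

CL = 1.16

At 2 km, from the table: ρ = 1.007 kg/m³.
Weight W = mg = 1440 × 9.81 = 14126 N; in level flight L = W.
Dynamic pressure q = 0.5 × 1.007 × 40.2² = 813.7 Pa.
CL = W/(q·S) = 14126 / (813.7 × 15) = 1.157.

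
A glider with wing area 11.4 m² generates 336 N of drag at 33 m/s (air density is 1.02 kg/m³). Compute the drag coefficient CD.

CD = 0.0531

From D = ½ρv²S·CD, rearranging gives CD = 2D/(ρv²S).
CD = 2 × 336 / (1.02 × 33² × 11.4) = 0.0531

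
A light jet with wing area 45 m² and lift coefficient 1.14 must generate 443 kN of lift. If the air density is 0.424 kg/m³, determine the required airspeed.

v = 202 m/s

L = ½ρv²S·CL ⇒ v = √(2L/(ρ·S·CL))
v = √(2 × 4.43×10^5 / (0.424 × 45 × 1.14)) = √40730 = 202 m/s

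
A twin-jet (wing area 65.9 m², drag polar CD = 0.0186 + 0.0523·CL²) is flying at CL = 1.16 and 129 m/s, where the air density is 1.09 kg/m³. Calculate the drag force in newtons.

CD = 0.0186 + 0.0523 × 1.16² = 0.08897
D = ½ρv²S·CD = ½ × 1.09 × 129² × 65.9 × 0.08897 = 53200 N

D = 53200 N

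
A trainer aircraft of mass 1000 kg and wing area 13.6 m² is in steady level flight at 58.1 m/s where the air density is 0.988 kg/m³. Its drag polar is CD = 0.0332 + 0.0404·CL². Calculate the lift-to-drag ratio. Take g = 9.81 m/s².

Level flight ⇒ L = W = m·g = 1000 × 9.81 = 9810 N.
q = ½ρv² = ½ × 0.988 × 58.1² = 1668 Pa.
CL = W/(q·S) = 9810 / (1668 × 13.6) = 0.4326.
CD = 0.0332 + 0.0404 × 0.4326² = 0.04076.
L/D = CL/CD = 0.4326 / 0.04076 = 10.6

L/D = 10.6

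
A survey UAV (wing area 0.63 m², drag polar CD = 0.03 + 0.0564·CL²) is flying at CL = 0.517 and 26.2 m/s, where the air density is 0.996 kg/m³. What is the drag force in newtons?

CD = 0.03 + 0.0564 × 0.517² = 0.04508
D = ½ρv²S·CD = ½ × 0.996 × 26.2² × 0.63 × 0.04508 = 9.71 N

D = 9.71 N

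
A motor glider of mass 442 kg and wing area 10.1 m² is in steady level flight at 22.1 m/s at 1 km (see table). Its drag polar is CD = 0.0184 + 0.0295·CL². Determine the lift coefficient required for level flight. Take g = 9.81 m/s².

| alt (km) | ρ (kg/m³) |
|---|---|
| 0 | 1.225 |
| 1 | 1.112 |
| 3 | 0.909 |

CL = 1.58

At 1 km, from the table: ρ = 1.112 kg/m³.
Weight W = mg = 442 × 9.81 = 4336 N; in level flight L = W.
q = ½ρv² = ½ × 1.112 × 22.1² = 271.6 Pa.
CL = W/(q·S) = 4336 / (271.6 × 10.1) = 1.581.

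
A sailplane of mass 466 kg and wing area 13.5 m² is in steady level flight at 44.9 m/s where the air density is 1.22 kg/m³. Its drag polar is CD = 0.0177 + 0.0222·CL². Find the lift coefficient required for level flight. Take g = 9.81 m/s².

Level flight ⇒ L = W = m·g = 466 × 9.81 = 4571.5 N.
q = ½ρv² = ½ × 1.22 × 44.9² = 1230 Pa.
Required CL = L/(qS) = 4571.5/(1230·13.5) = 0.2754.

CL = 0.275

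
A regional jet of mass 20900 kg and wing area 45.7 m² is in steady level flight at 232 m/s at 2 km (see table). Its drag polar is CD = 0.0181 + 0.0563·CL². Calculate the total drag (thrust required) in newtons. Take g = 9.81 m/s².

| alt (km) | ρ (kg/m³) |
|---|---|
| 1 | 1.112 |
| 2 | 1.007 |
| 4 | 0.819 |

D = 24300 N

At 2 km, from the table: ρ = 1.007 kg/m³.
In steady level flight, lift balances weight: W = mg = 20900 × 9.81 = 2.0503×10^5 N.
q = ½ρv² = ½ × 1.007 × 232² = 27100 Pa.
Required CL = L/(qS) = 2.0503×10^5/(27100·45.7) = 0.1655.
CD = 0.0181 + 0.0563 × 0.1655² = 0.01964.
D = q·S·CD = 27100 × 45.7 × 0.01964 = 24330 N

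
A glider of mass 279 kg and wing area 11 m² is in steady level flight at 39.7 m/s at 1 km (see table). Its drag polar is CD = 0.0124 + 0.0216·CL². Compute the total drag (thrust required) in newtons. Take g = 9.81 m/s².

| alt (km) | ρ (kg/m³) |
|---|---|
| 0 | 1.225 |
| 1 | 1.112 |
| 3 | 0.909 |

At 1 km, from the table: ρ = 1.112 kg/m³.
Weight W = mg = 279 × 9.81 = 2737 N; in level flight L = W.
q = ½ρv² = ½ × 1.112 × 39.7² = 876.3 Pa.
CL = 2W/(ρv²S) = 2×2737/(1.112×39.7²×11) = 0.2839.
CD = 0.0124 + 0.0216 × 0.2839² = 0.01414.
D = q·S·CD = 876.3 × 11 × 0.01414 = 136.3 N

D = 136 N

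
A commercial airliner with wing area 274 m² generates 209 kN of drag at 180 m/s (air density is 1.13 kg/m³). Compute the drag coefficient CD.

From D = ½ρv²S·CD, rearranging gives CD = 2D/(ρv²S).
CD = 2 × 2.09×10^5 / (1.13 × 180² × 274) = 0.0417

CD = 0.0417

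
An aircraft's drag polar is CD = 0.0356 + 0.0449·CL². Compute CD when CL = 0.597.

CD = 0.0356 + 0.0449 × 0.597² = 0.0356 + 0.016 = 0.0516

CD = 0.0516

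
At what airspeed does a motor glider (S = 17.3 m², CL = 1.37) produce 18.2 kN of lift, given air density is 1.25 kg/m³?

L = ½ρv²S·CL ⇒ v = √(2L/(ρ·S·CL))
v = √(2 × 18200 / (1.25 × 17.3 × 1.37)) = √1229 = 35.1 m/s

v = 35.1 m/s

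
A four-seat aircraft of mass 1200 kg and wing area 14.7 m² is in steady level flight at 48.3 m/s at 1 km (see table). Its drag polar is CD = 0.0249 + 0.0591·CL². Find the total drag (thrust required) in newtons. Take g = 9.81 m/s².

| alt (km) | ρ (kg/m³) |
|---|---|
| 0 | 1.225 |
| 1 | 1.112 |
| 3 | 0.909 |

D = 904 N

At 1 km, from the table: ρ = 1.112 kg/m³.
Weight W = mg = 1200 × 9.81 = 11772 N; in level flight L = W.
Dynamic pressure q = 0.5 × 1.112 × 48.3² = 1297 Pa.
CL = 2W/(ρv²S) = 2×11772/(1.112×48.3²×14.7) = 0.6174.
CD = 0.0249 + 0.0591 × 0.6174² = 0.04743.
D = q·S·CD = 1297 × 14.7 × 0.04743 = 904.3 N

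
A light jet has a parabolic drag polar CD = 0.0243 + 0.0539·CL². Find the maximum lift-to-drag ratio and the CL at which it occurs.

(L/D)max = 13.8, at CL = 0.671

For CD = CD0 + K·CL², (L/D)max occurs at CL* = √(CD0/K) and equals 1/(2√(K·CD0)).
(L/D)max = 1/(2√(0.0539 × 0.0243)) = 1/(2 × 0.03619) = 13.8
CL* = √(0.0243/0.0539) = 0.671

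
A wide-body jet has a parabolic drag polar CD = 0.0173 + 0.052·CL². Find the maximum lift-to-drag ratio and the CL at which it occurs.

(L/D)max = 16.7, at CL = 0.577

For CD = CD0 + K·CL², (L/D)max occurs at CL* = √(CD0/K) and equals 1/(2√(K·CD0)).
(L/D)max = 1/(2√(0.052 × 0.0173)) = 1/(2 × 0.02999) = 16.7
CL* = √(0.0173/0.052) = 0.577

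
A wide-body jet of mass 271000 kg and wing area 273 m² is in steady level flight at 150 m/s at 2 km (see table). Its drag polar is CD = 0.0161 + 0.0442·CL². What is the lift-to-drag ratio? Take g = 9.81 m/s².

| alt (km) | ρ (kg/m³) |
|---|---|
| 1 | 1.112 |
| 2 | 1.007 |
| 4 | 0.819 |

L/D = 17.6

At 2 km, from the table: ρ = 1.007 kg/m³.
Weight W = mg = 271000 × 9.81 = 2.6585×10^6 N; in level flight L = W.
q = ½ρv² = ½ × 1.007 × 150² = 11330 Pa.
CL = 2W/(ρv²S) = 2×2.6585×10^6/(1.007×150²×273) = 0.8596.
CD = 0.0161 + 0.0442 × 0.8596² = 0.04876.
L/D = CL/CD = 0.8596 / 0.04876 = 17.6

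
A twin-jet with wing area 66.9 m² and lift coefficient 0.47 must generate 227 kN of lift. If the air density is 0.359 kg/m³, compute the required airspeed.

L = ½ρv²S·CL ⇒ v = √(2L/(ρ·S·CL))
v = √(2 × 2.27×10^5 / (0.359 × 66.9 × 0.47)) = √40220 = 201 m/s

v = 201 m/s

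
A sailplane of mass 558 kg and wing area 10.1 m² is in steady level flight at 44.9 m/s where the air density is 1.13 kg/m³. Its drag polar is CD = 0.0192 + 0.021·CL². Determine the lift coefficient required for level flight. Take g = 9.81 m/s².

CL = 0.476

In steady level flight, lift balances weight: W = mg = 558 × 9.81 = 5474 N.
q = ½ρv² = ½ × 1.13 × 44.9² = 1139 Pa.
Required CL = L/(qS) = 5474/(1139·10.1) = 0.4758.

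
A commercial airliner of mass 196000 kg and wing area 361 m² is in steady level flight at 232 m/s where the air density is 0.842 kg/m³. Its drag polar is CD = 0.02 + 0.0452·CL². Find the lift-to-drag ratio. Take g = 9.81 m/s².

In steady level flight, lift balances weight: W = mg = 196000 × 9.81 = 1.9228×10^6 N.
Dynamic pressure q = 0.5 × 0.842 × 232² = 22660 Pa.
CL = 2W/(ρv²S) = 2×1.9228×10^6/(0.842×232²×361) = 0.235.
CD = 0.02 + 0.0452 × 0.235² = 0.0225.
L/D = CL/CD = 0.235 / 0.0225 = 10.4

L/D = 10.4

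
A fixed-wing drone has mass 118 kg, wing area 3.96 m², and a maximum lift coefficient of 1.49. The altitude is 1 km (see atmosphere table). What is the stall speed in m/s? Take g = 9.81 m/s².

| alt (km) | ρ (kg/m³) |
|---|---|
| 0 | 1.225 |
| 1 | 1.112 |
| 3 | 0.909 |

At 1 km, from the table: ρ = 1.112 kg/m³.
At stall, lift equals weight: L = W = m·g = 118 × 9.81 = 1158 N.
From L = ½ρV²S·CL,max = W: V_stall = √(2W/(ρSCL,max)) = √(2·1158/(1.112·3.96·1.49))
V_stall = √352.9 = 18.8 m/s

V_stall = 18.8 m/s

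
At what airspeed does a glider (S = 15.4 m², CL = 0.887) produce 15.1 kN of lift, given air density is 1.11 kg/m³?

L = ½ρv²S·CL ⇒ v = √(2L/(ρ·S·CL))
v = √(2 × 15100 / (1.11 × 15.4 × 0.887)) = √1992 = 44.6 m/s

v = 44.6 m/s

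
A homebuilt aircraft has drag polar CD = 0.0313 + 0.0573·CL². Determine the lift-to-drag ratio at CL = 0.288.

L/D = 7.99

CD = 0.0313 + 0.0573 × 0.288² = 0.03605
L/D = CL/CD = 0.288 / 0.03605 = 7.99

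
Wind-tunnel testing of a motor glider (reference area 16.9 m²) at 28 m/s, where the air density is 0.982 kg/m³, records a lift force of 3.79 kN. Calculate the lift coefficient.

From L = ½ρv²S·CL, rearranging gives CL = 2L/(ρv²S).
CL = 2 × 3790 / (0.982 × 28² × 16.9) = 0.583

CL = 0.583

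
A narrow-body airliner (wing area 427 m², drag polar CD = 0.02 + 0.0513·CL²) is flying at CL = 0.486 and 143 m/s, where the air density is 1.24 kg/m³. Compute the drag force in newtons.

D = 1.74×10^5 N

CD = 0.02 + 0.0513 × 0.486² = 0.03212
D = ½ρv²S·CD = ½ × 1.24 × 143² × 427 × 0.03212 = 1.74×10^5 N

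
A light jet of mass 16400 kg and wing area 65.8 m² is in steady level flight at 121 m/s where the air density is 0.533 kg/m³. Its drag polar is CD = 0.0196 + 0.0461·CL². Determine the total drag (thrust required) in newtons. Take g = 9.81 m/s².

In steady level flight, lift balances weight: W = mg = 16400 × 9.81 = 1.6088×10^5 N.
Dynamic pressure q = 0.5 × 0.533 × 121² = 3902 Pa.
CL = 2W/(ρv²S) = 2×1.6088×10^5/(0.533×121²×65.8) = 0.6266.
CD = 0.0196 + 0.0461 × 0.6266² = 0.0377.
D = q·S·CD = 3902 × 65.8 × 0.0377 = 9680 N

D = 9680 N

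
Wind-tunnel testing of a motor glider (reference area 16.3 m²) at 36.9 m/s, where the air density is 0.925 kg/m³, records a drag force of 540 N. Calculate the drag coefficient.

CD = 0.0526

From D = ½ρv²S·CD, rearranging gives CD = 2D/(ρv²S).
CD = 2 × 540 / (0.925 × 36.9² × 16.3) = 0.0526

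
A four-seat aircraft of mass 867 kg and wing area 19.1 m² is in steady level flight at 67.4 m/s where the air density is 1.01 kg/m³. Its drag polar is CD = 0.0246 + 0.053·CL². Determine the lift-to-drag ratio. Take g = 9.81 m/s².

In steady level flight, lift balances weight: W = mg = 867 × 9.81 = 8505.3 N.
q = ½ρv² = ½ × 1.01 × 67.4² = 2294 Pa.
Required CL = L/(qS) = 8505.3/(2294·19.1) = 0.1941.
CD = 0.0246 + 0.053 × 0.1941² = 0.0266.
L/D = CL/CD = 0.1941 / 0.0266 = 7.3

L/D = 7.3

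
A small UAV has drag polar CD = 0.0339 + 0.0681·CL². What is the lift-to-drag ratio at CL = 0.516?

L/D = 9.92

CD = 0.0339 + 0.0681 × 0.516² = 0.05203
L/D = CL/CD = 0.516 / 0.05203 = 9.92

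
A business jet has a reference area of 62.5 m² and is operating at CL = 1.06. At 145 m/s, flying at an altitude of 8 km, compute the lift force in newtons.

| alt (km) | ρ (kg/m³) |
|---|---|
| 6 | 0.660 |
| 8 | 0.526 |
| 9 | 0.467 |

At 8 km, from the table: ρ = 0.526 kg/m³.
Dynamic pressure q = ½ρv² = ½ × 0.526 × 145² = 5530 Pa.
L = q·S·CL = 5530 × 62.5 × 1.06 = 3.66×10^5 N ≈ 366 kN

L = 3.66×10^5 N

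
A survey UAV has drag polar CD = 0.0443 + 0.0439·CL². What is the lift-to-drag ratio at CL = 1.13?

CD = 0.0443 + 0.0439 × 1.13² = 0.1004
L/D = CL/CD = 1.13 / 0.1004 = 11.3

L/D = 11.3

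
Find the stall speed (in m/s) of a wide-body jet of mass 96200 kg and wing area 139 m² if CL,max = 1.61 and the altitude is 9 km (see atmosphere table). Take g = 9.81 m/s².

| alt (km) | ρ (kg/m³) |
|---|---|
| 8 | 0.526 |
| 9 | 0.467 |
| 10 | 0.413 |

V_stall = 134 m/s

At 9 km, from the table: ρ = 0.467 kg/m³.
Weight W = mg = 96200 × 9.81 = 9.437×10^5 N.
V_stall = √(2W/(ρ·S·CL,max)) = √(2 × 9.437×10^5 / (0.467 × 139 × 1.61))
V_stall = √18060 = 134 m/s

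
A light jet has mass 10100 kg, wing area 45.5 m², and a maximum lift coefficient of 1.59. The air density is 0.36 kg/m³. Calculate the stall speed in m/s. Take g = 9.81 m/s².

V_stall = 87.2 m/s

At stall, lift equals weight: L = W = m·g = 10100 × 9.81 = 99080 N.
From L = ½ρV²S·CL,max = W: V_stall = √(2W/(ρSCL,max)) = √(2·99080/(0.36·45.5·1.59))
V_stall = √7609 = 87.2 m/s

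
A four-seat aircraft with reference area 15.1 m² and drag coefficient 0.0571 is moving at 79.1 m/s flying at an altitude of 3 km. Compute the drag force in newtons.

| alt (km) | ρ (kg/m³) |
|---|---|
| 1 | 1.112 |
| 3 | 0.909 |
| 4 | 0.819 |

At 3 km, from the table: ρ = 0.909 kg/m³.
D = ½ρv²S·CD = ½ × 0.909 × 79.1² × 15.1 × 0.0571 = 2450 N

D = 2450 N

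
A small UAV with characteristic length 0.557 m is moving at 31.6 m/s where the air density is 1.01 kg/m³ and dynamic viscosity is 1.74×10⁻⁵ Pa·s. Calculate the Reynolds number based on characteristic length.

Re = ρ·v·c/μ = 1.01 × 31.6 × 0.557 / (1.74×10⁻⁵) = 1.02×10^6

Re = 1.02×10^6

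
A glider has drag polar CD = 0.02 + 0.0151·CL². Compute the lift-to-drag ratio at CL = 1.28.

CD = 0.02 + 0.0151 × 1.28² = 0.04474
L/D = CL/CD = 1.28 / 0.04474 = 28.6

L/D = 28.6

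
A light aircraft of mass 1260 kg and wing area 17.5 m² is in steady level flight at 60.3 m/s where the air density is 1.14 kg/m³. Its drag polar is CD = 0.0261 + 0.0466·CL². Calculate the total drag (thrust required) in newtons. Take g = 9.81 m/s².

D = 1140 N

In steady level flight, lift balances weight: W = mg = 1260 × 9.81 = 12361 N.
q = ½ρv² = ½ × 1.14 × 60.3² = 2073 Pa.
CL = 2W/(ρv²S) = 2×12361/(1.14×60.3²×17.5) = 0.3408.
CD = 0.0261 + 0.0466 × 0.3408² = 0.03151.
D = q·S·CD = 2073 × 17.5 × 0.03151 = 1143 N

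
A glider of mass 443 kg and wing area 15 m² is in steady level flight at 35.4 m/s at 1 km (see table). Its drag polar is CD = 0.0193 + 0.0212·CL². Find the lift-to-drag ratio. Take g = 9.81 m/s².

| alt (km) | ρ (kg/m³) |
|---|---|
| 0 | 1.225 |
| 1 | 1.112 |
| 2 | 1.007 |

L/D = 18.1

At 1 km, from the table: ρ = 1.112 kg/m³.
Level flight ⇒ L = W = m·g = 443 × 9.81 = 4345.8 N.
Dynamic pressure q = 0.5 × 1.112 × 35.4² = 696.8 Pa.
CL = W/(q·S) = 4345.8 / (696.8 × 15) = 0.4158.
CD = 0.0193 + 0.0212 × 0.4158² = 0.02297.
L/D = CL/CD = 0.4158 / 0.02297 = 18.1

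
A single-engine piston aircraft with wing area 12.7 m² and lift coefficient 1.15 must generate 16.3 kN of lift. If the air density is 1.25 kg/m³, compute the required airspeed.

L = ½ρv²S·CL ⇒ v = √(2L/(ρ·S·CL))
v = √(2 × 16300 / (1.25 × 12.7 × 1.15)) = √1786 = 42.3 m/s

v = 42.3 m/s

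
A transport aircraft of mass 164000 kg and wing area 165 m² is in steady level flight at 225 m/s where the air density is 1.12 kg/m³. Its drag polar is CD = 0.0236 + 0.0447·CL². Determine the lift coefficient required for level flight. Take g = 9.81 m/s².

CL = 0.344

In steady level flight, lift balances weight: W = mg = 164000 × 9.81 = 1.6088×10^6 N.
q = ½ρv² = ½ × 1.12 × 225² = 28350 Pa.
Required CL = L/(qS) = 1.6088×10^6/(28350·165) = 0.3439.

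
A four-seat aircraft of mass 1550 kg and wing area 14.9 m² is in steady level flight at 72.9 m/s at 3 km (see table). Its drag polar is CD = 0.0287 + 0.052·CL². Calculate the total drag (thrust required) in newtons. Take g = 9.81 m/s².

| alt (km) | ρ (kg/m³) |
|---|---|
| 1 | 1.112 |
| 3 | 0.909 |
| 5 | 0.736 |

At 3 km, from the table: ρ = 0.909 kg/m³.
Weight W = mg = 1550 × 9.81 = 15206 N; in level flight L = W.
q = ½ρv² = ½ × 0.909 × 72.9² = 2415 Pa.
Required CL = L/(qS) = 15206/(2415·14.9) = 0.4225.
CD = 0.0287 + 0.052 × 0.4225² = 0.03798.
D = q·S·CD = 2415 × 14.9 × 0.03798 = 1367 N

D = 1370 N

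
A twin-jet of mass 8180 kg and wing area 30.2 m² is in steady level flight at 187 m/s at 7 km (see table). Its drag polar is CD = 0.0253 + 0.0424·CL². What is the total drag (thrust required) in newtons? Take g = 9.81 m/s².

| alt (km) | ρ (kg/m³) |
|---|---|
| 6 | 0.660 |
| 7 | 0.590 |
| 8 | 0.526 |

D = 8760 N

At 7 km, from the table: ρ = 0.590 kg/m³.
Weight W = mg = 8180 × 9.81 = 80246 N; in level flight L = W.
q = ½ρv² = ½ × 0.59 × 187² = 10320 Pa.
CL = W/(q·S) = 80246 / (10320 × 30.2) = 0.2576.
CD = 0.0253 + 0.0424 × 0.2576² = 0.02811.
D = q·S·CD = 10320 × 30.2 × 0.02811 = 8758 N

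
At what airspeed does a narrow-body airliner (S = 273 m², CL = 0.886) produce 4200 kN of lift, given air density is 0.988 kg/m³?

v = 187 m/s

L = ½ρv²S·CL ⇒ v = √(2L/(ρ·S·CL))
v = √(2 × 4.2×10^6 / (0.988 × 273 × 0.886)) = √35150 = 187 m/s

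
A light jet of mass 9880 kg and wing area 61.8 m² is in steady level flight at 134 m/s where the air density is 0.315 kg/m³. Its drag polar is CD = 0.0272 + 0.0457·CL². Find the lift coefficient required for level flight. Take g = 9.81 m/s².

CL = 0.555

In steady level flight, lift balances weight: W = mg = 9880 × 9.81 = 96923 N.
q = ½ρv² = ½ × 0.315 × 134² = 2828 Pa.
CL = 2W/(ρv²S) = 2×96923/(0.315×134²×61.8) = 0.5546.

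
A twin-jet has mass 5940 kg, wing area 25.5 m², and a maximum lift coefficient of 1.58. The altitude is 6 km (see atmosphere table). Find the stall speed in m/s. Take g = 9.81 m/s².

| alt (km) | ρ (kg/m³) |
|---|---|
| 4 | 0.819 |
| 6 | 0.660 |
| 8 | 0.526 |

V_stall = 66.2 m/s

At 6 km, from the table: ρ = 0.660 kg/m³.
At stall, lift equals weight: L = W = m·g = 5940 × 9.81 = 58270 N.
V_stall = √(2W/(ρ·S·CL,max)) = √(2 × 58270 / (0.66 × 25.5 × 1.58))
V_stall = √4383 = 66.2 m/s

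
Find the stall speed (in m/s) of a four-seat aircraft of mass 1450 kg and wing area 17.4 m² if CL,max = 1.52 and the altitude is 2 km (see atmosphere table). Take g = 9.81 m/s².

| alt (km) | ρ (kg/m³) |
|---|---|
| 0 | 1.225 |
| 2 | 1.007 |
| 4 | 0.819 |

V_stall = 32.7 m/s

At 2 km, from the table: ρ = 1.007 kg/m³.
Stall occurs when L = W at CL,max. W = mg = 1450 × 9.81 = 14220 N.
From L = ½ρV²S·CL,max = W: V_stall = √(2W/(ρSCL,max)) = √(2·14220/(1.007·17.4·1.52))
V_stall = √1068 = 32.7 m/s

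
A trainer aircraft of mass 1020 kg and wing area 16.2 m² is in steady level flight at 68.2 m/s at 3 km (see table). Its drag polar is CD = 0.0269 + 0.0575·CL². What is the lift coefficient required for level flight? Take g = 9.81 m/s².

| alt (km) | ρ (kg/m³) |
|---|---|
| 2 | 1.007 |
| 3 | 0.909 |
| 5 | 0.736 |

CL = 0.292

At 3 km, from the table: ρ = 0.909 kg/m³.
In steady level flight, lift balances weight: W = mg = 1020 × 9.81 = 10006 N.
Dynamic pressure q = 0.5 × 0.909 × 68.2² = 2114 Pa.
CL = W/(q·S) = 10006 / (2114 × 16.2) = 0.2922.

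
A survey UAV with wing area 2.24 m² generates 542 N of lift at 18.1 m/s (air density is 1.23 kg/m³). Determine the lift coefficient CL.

CL = 1.2

From L = ½ρv²S·CL, rearranging gives CL = 2L/(ρv²S).
CL = 2 × 542 / (1.23 × 18.1² × 2.24) = 1.2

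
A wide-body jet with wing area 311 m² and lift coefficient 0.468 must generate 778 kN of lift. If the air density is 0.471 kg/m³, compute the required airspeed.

v = 151 m/s

L = ½ρv²S·CL ⇒ v = √(2L/(ρ·S·CL))
v = √(2 × 7.78×10^5 / (0.471 × 311 × 0.468)) = √22700 = 151 m/s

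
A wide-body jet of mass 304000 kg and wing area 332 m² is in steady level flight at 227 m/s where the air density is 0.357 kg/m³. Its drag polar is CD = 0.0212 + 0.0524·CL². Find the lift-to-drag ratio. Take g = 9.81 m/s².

L/D = 13.7

In steady level flight, lift balances weight: W = mg = 304000 × 9.81 = 2.9822×10^6 N.
q = ½ρv² = ½ × 0.357 × 227² = 9198 Pa.
CL = W/(q·S) = 2.9822×10^6 / (9198 × 332) = 0.9766.
CD = 0.0212 + 0.0524 × 0.9766² = 0.07118.
L/D = CL/CD = 0.9766 / 0.07118 = 13.7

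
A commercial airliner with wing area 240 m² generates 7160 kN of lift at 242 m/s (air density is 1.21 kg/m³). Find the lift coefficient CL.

CL = 0.842

From L = ½ρv²S·CL, rearranging gives CL = 2L/(ρv²S).
CL = 2 × 7.16×10^6 / (1.21 × 242² × 240) = 0.842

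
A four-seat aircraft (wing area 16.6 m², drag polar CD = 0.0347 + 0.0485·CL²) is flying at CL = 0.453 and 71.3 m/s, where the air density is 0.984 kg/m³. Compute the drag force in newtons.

D = 1850 N

CD = 0.0347 + 0.0485 × 0.453² = 0.04465
D = ½ρv²S·CD = ½ × 0.984 × 71.3² × 16.6 × 0.04465 = 1850 N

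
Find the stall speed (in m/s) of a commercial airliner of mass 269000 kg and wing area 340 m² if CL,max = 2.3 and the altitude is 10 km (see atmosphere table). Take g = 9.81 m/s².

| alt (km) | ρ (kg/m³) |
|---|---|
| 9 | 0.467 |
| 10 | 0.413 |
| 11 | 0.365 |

At 10 km, from the table: ρ = 0.413 kg/m³.
At stall, lift equals weight: L = W = m·g = 269000 × 9.81 = 2.639×10^6 N.
From L = ½ρV²S·CL,max = W: V_stall = √(2W/(ρSCL,max)) = √(2·2.639×10^6/(0.413·340·2.3))
V_stall = √16340 = 128 m/s

V_stall = 128 m/s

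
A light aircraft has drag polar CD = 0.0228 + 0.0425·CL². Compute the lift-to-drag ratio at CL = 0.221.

CD = 0.0228 + 0.0425 × 0.221² = 0.02488
L/D = CL/CD = 0.221 / 0.02488 = 8.88

L/D = 8.88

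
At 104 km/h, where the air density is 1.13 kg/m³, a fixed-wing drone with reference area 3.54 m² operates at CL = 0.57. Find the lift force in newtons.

Convert speed: v = 104 km/h ÷ 3.6 = 28.89 m/s.
Dynamic pressure q = ½ρv² = ½ × 1.13 × 28.89² = 471.5 Pa.
L = q·S·CL = 471.5 × 3.54 × 0.57 = 951 N

L = 951 N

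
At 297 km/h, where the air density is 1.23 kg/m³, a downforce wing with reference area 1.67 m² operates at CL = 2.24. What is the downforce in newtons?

L = 15700 N

Convert speed: v = 297 km/h ÷ 3.6 = 82.5 m/s.
L = ½ρv²S·CL = ½ × 1.23 × 82.5² × 1.67 × 2.24 = 15700 N ≈ 15.7 kN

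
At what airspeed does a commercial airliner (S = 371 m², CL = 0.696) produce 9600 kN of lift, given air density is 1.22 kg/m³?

L = ½ρv²S·CL ⇒ v = √(2L/(ρ·S·CL))
v = √(2 × 9.6×10^6 / (1.22 × 371 × 0.696)) = √60950 = 247 m/s

v = 247 m/s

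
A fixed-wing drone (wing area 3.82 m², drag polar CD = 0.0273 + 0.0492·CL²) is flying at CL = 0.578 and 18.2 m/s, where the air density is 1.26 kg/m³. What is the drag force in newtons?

CD = 0.0273 + 0.0492 × 0.578² = 0.04374
D = ½ρv²S·CD = ½ × 1.26 × 18.2² × 3.82 × 0.04374 = 34.9 N

D = 34.9 N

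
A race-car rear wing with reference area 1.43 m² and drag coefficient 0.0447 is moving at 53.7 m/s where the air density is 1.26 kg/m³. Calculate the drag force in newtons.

D = ½ρv²S·CD = ½ × 1.26 × 53.7² × 1.43 × 0.0447 = 116 N

D = 116 N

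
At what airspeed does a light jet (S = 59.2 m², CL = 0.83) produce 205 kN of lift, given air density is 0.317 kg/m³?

L = ½ρv²S·CL ⇒ v = √(2L/(ρ·S·CL))
v = √(2 × 2.05×10^5 / (0.317 × 59.2 × 0.83)) = √26320 = 162 m/s

v = 162 m/s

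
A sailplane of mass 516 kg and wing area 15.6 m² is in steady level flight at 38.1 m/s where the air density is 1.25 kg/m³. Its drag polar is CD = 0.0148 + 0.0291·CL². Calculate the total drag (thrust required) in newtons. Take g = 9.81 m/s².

D = 262 N

Weight W = mg = 516 × 9.81 = 5062 N; in level flight L = W.
Dynamic pressure q = 0.5 × 1.25 × 38.1² = 907.3 Pa.
CL = 2W/(ρv²S) = 2×5062/(1.25×38.1²×15.6) = 0.3577.
CD = 0.0148 + 0.0291 × 0.3577² = 0.01852.
D = q·S·CD = 907.3 × 15.6 × 0.01852 = 262.2 N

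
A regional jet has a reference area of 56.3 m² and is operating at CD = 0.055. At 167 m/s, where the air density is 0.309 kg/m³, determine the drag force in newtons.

D = 13300 N

Dynamic pressure q = ½ρv² = ½ × 0.309 × 167² = 4309 Pa.
D = q·S·CD = 4309 × 56.3 × 0.055 = 13300 N ≈ 13.3 kN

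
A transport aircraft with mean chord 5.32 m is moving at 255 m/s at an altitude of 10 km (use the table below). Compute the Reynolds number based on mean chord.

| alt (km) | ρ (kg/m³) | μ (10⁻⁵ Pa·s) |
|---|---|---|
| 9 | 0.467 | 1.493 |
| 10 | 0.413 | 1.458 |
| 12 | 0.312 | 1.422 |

Re = 3.84×10^7

At 10 km, from the table: ρ = 0.413 kg/m³, μ = 1.458×10⁻⁵ Pa·s.
Re = ρ·v·c/μ = 0.413 × 255 × 5.32 / (1.458×10⁻⁵) = 3.84×10^7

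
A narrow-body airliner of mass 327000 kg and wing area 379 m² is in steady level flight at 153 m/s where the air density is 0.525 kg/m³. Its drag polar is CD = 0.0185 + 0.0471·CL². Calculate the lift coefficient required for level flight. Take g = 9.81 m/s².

CL = 1.38

Level flight ⇒ L = W = m·g = 327000 × 9.81 = 3.2079×10^6 N.
q = ½ρv² = ½ × 0.525 × 153² = 6145 Pa.
CL = 2W/(ρv²S) = 2×3.2079×10^6/(0.525×153²×379) = 1.377.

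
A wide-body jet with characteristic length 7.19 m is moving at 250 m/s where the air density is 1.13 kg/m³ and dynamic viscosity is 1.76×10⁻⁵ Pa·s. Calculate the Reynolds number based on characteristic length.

Re = 1.15×10^8

Re = ρ·v·c/μ = 1.13 × 250 × 7.19 / (1.76×10⁻⁵) = 1.15×10^8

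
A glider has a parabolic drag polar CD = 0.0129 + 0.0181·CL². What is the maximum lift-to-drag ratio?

For CD = CD0 + K·CL², (L/D)max occurs at CL* = √(CD0/K) and equals 1/(2√(K·CD0)).
(L/D)max = 1/(2√(0.0181 × 0.0129)) = 1/(2 × 0.01528) = 32.7

(L/D)max = 32.7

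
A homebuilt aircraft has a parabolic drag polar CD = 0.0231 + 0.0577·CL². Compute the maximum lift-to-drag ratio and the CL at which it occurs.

For CD = CD0 + K·CL², (L/D)max occurs at CL* = √(CD0/K) and equals 1/(2√(K·CD0)).
(L/D)max = 1/(2√(0.0577 × 0.0231)) = 1/(2 × 0.03651) = 13.7
CL* = √(0.0231/0.0577) = 0.633

(L/D)max = 13.7, at CL = 0.633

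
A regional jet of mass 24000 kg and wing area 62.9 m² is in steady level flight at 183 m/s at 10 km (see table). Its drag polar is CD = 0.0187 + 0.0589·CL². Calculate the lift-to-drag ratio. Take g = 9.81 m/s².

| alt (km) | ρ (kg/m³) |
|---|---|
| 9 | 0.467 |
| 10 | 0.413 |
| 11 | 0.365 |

At 10 km, from the table: ρ = 0.413 kg/m³.
Level flight ⇒ L = W = m·g = 24000 × 9.81 = 2.3544×10^5 N.
q = ½ρv² = ½ × 0.413 × 183² = 6915 Pa.
CL = W/(q·S) = 2.3544×10^5 / (6915 × 62.9) = 0.5413.
CD = 0.0187 + 0.0589 × 0.5413² = 0.03596.
L/D = CL/CD = 0.5413 / 0.03596 = 15.1

L/D = 15.1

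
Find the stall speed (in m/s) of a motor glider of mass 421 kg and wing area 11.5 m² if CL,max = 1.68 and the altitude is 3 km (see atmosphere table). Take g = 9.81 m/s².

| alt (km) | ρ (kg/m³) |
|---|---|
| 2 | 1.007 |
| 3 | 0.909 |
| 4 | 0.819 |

At 3 km, from the table: ρ = 0.909 kg/m³.
Stall occurs when L = W at CL,max. W = mg = 421 × 9.81 = 4130 N.
From L = ½ρV²S·CL,max = W: V_stall = √(2W/(ρSCL,max)) = √(2·4130/(0.909·11.5·1.68))
V_stall = √470.3 = 21.7 m/s

V_stall = 21.7 m/s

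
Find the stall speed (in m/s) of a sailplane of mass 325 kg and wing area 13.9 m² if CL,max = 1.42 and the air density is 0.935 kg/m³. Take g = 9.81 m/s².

At stall, lift equals weight: L = W = m·g = 325 × 9.81 = 3188 N.
V_stall = √(2W/(ρ·S·CL,max)) = √(2 × 3188 / (0.935 × 13.9 × 1.42))
V_stall = √345.5 = 18.6 m/s

V_stall = 18.6 m/s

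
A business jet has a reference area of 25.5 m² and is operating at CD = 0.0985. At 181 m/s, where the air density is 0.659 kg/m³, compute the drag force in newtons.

D = 27100 N

Dynamic pressure q = ½ρv² = ½ × 0.659 × 181² = 10790 Pa.
D = q·S·CD = 10790 × 25.5 × 0.0985 = 27100 N ≈ 27.1 kN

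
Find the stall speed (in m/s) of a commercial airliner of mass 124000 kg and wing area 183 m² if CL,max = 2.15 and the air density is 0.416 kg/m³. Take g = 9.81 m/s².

Weight W = mg = 124000 × 9.81 = 1.216×10^6 N.
From L = ½ρV²S·CL,max = W: V_stall = √(2W/(ρSCL,max)) = √(2·1.216×10^6/(0.416·183·2.15))
V_stall = √14860 = 122 m/s

V_stall = 122 m/s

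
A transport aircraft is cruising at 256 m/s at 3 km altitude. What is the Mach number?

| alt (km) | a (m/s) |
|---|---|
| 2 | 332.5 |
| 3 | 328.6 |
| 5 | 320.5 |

M = 0.779

At 3 km, from the table: a = 328.6 m/s.
M = v/a = 256 / 328.6 = 0.779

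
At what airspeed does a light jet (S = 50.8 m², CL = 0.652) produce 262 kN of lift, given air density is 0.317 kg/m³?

v = 223 m/s

L = ½ρv²S·CL ⇒ v = √(2L/(ρ·S·CL))
v = √(2 × 2.62×10^5 / (0.317 × 50.8 × 0.652)) = √49910 = 223 m/s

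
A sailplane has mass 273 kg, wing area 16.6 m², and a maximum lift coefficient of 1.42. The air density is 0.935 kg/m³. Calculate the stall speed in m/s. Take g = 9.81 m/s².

V_stall = 15.6 m/s

At stall, lift equals weight: L = W = m·g = 273 × 9.81 = 2678 N.
From L = ½ρV²S·CL,max = W: V_stall = √(2W/(ρSCL,max)) = √(2·2678/(0.935·16.6·1.42))
V_stall = √243 = 15.6 m/s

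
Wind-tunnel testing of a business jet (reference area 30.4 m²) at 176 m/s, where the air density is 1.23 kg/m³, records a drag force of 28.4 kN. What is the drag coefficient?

CD = 0.049

From D = ½ρv²S·CD, rearranging gives CD = 2D/(ρv²S).
CD = 2 × 28400 / (1.23 × 176² × 30.4) = 0.049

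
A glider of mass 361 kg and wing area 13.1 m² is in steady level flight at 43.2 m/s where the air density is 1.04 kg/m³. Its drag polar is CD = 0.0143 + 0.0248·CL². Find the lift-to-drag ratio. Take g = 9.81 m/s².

In steady level flight, lift balances weight: W = mg = 361 × 9.81 = 3541.4 N.
Dynamic pressure q = 0.5 × 1.04 × 43.2² = 970.4 Pa.
CL = 2W/(ρv²S) = 2×3541.4/(1.04×43.2²×13.1) = 0.2786.
CD = 0.0143 + 0.0248 × 0.2786² = 0.01622.
L/D = CL/CD = 0.2786 / 0.01622 = 17.2

L/D = 17.2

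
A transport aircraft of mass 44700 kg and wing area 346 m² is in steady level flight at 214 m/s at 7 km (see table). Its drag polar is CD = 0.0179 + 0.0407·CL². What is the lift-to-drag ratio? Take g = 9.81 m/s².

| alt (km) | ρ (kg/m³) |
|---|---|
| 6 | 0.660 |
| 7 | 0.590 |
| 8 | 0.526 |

L/D = 5.14

At 7 km, from the table: ρ = 0.590 kg/m³.
Weight W = mg = 44700 × 9.81 = 4.3851×10^5 N; in level flight L = W.
q = ½ρv² = ½ × 0.59 × 214² = 13510 Pa.
CL = W/(q·S) = 4.3851×10^5 / (13510 × 346) = 0.09381.
CD = 0.0179 + 0.0407 × 0.09381² = 0.01826.
L/D = CL/CD = 0.09381 / 0.01826 = 5.14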